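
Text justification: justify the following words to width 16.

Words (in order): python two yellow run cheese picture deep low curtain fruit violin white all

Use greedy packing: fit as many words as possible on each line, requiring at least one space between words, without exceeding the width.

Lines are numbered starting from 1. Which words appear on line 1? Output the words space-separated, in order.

Answer: python two

Derivation:
Line 1: ['python', 'two'] (min_width=10, slack=6)
Line 2: ['yellow', 'run'] (min_width=10, slack=6)
Line 3: ['cheese', 'picture'] (min_width=14, slack=2)
Line 4: ['deep', 'low', 'curtain'] (min_width=16, slack=0)
Line 5: ['fruit', 'violin'] (min_width=12, slack=4)
Line 6: ['white', 'all'] (min_width=9, slack=7)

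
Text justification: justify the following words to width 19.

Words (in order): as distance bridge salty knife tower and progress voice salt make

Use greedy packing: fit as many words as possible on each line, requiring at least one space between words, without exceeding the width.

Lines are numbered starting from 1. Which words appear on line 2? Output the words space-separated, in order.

Line 1: ['as', 'distance', 'bridge'] (min_width=18, slack=1)
Line 2: ['salty', 'knife', 'tower'] (min_width=17, slack=2)
Line 3: ['and', 'progress', 'voice'] (min_width=18, slack=1)
Line 4: ['salt', 'make'] (min_width=9, slack=10)

Answer: salty knife tower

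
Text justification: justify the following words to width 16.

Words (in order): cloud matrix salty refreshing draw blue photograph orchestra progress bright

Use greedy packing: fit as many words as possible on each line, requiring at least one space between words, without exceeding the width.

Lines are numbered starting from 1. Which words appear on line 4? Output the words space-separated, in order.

Answer: photograph

Derivation:
Line 1: ['cloud', 'matrix'] (min_width=12, slack=4)
Line 2: ['salty', 'refreshing'] (min_width=16, slack=0)
Line 3: ['draw', 'blue'] (min_width=9, slack=7)
Line 4: ['photograph'] (min_width=10, slack=6)
Line 5: ['orchestra'] (min_width=9, slack=7)
Line 6: ['progress', 'bright'] (min_width=15, slack=1)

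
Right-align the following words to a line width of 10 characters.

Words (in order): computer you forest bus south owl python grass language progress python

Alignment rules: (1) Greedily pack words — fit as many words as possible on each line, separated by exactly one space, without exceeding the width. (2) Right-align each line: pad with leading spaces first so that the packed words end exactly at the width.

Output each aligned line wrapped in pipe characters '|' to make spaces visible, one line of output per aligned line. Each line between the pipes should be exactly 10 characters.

Line 1: ['computer'] (min_width=8, slack=2)
Line 2: ['you', 'forest'] (min_width=10, slack=0)
Line 3: ['bus', 'south'] (min_width=9, slack=1)
Line 4: ['owl', 'python'] (min_width=10, slack=0)
Line 5: ['grass'] (min_width=5, slack=5)
Line 6: ['language'] (min_width=8, slack=2)
Line 7: ['progress'] (min_width=8, slack=2)
Line 8: ['python'] (min_width=6, slack=4)

Answer: |  computer|
|you forest|
| bus south|
|owl python|
|     grass|
|  language|
|  progress|
|    python|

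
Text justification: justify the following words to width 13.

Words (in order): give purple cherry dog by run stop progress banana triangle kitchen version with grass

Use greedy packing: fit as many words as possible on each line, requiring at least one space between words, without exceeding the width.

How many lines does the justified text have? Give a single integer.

Answer: 9

Derivation:
Line 1: ['give', 'purple'] (min_width=11, slack=2)
Line 2: ['cherry', 'dog', 'by'] (min_width=13, slack=0)
Line 3: ['run', 'stop'] (min_width=8, slack=5)
Line 4: ['progress'] (min_width=8, slack=5)
Line 5: ['banana'] (min_width=6, slack=7)
Line 6: ['triangle'] (min_width=8, slack=5)
Line 7: ['kitchen'] (min_width=7, slack=6)
Line 8: ['version', 'with'] (min_width=12, slack=1)
Line 9: ['grass'] (min_width=5, slack=8)
Total lines: 9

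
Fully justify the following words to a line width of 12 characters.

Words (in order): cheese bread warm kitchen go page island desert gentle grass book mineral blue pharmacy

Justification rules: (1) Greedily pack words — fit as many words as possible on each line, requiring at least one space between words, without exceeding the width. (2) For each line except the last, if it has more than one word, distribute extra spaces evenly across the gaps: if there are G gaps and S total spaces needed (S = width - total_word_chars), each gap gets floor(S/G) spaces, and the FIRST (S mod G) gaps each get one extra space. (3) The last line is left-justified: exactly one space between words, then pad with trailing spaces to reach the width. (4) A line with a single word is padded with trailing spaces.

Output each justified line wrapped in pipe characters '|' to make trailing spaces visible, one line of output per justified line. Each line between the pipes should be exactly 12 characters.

Answer: |cheese bread|
|warm kitchen|
|go      page|
|island      |
|desert      |
|gentle grass|
|book mineral|
|blue        |
|pharmacy    |

Derivation:
Line 1: ['cheese', 'bread'] (min_width=12, slack=0)
Line 2: ['warm', 'kitchen'] (min_width=12, slack=0)
Line 3: ['go', 'page'] (min_width=7, slack=5)
Line 4: ['island'] (min_width=6, slack=6)
Line 5: ['desert'] (min_width=6, slack=6)
Line 6: ['gentle', 'grass'] (min_width=12, slack=0)
Line 7: ['book', 'mineral'] (min_width=12, slack=0)
Line 8: ['blue'] (min_width=4, slack=8)
Line 9: ['pharmacy'] (min_width=8, slack=4)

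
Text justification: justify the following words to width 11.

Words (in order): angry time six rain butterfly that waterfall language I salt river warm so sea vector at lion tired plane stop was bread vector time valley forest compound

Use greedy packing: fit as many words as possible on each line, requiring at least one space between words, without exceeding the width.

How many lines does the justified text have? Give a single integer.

Answer: 16

Derivation:
Line 1: ['angry', 'time'] (min_width=10, slack=1)
Line 2: ['six', 'rain'] (min_width=8, slack=3)
Line 3: ['butterfly'] (min_width=9, slack=2)
Line 4: ['that'] (min_width=4, slack=7)
Line 5: ['waterfall'] (min_width=9, slack=2)
Line 6: ['language', 'I'] (min_width=10, slack=1)
Line 7: ['salt', 'river'] (min_width=10, slack=1)
Line 8: ['warm', 'so', 'sea'] (min_width=11, slack=0)
Line 9: ['vector', 'at'] (min_width=9, slack=2)
Line 10: ['lion', 'tired'] (min_width=10, slack=1)
Line 11: ['plane', 'stop'] (min_width=10, slack=1)
Line 12: ['was', 'bread'] (min_width=9, slack=2)
Line 13: ['vector', 'time'] (min_width=11, slack=0)
Line 14: ['valley'] (min_width=6, slack=5)
Line 15: ['forest'] (min_width=6, slack=5)
Line 16: ['compound'] (min_width=8, slack=3)
Total lines: 16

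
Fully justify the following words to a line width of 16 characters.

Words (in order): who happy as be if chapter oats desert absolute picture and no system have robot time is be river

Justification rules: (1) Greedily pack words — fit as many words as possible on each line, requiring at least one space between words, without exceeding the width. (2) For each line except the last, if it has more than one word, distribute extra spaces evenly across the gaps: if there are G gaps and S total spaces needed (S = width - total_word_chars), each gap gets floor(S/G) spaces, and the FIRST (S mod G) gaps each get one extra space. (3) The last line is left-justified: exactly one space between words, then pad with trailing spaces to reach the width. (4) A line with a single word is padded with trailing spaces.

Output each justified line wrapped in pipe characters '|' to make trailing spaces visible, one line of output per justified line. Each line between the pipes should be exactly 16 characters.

Line 1: ['who', 'happy', 'as', 'be'] (min_width=15, slack=1)
Line 2: ['if', 'chapter', 'oats'] (min_width=15, slack=1)
Line 3: ['desert', 'absolute'] (min_width=15, slack=1)
Line 4: ['picture', 'and', 'no'] (min_width=14, slack=2)
Line 5: ['system', 'have'] (min_width=11, slack=5)
Line 6: ['robot', 'time', 'is', 'be'] (min_width=16, slack=0)
Line 7: ['river'] (min_width=5, slack=11)

Answer: |who  happy as be|
|if  chapter oats|
|desert  absolute|
|picture  and  no|
|system      have|
|robot time is be|
|river           |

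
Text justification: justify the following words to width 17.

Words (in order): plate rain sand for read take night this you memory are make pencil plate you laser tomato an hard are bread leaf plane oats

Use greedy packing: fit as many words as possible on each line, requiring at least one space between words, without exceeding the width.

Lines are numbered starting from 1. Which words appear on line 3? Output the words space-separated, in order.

Line 1: ['plate', 'rain', 'sand'] (min_width=15, slack=2)
Line 2: ['for', 'read', 'take'] (min_width=13, slack=4)
Line 3: ['night', 'this', 'you'] (min_width=14, slack=3)
Line 4: ['memory', 'are', 'make'] (min_width=15, slack=2)
Line 5: ['pencil', 'plate', 'you'] (min_width=16, slack=1)
Line 6: ['laser', 'tomato', 'an'] (min_width=15, slack=2)
Line 7: ['hard', 'are', 'bread'] (min_width=14, slack=3)
Line 8: ['leaf', 'plane', 'oats'] (min_width=15, slack=2)

Answer: night this you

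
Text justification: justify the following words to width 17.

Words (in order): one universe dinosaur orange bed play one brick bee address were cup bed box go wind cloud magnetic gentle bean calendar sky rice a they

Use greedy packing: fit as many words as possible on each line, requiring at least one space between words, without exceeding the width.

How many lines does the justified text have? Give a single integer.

Line 1: ['one', 'universe'] (min_width=12, slack=5)
Line 2: ['dinosaur', 'orange'] (min_width=15, slack=2)
Line 3: ['bed', 'play', 'one'] (min_width=12, slack=5)
Line 4: ['brick', 'bee', 'address'] (min_width=17, slack=0)
Line 5: ['were', 'cup', 'bed', 'box'] (min_width=16, slack=1)
Line 6: ['go', 'wind', 'cloud'] (min_width=13, slack=4)
Line 7: ['magnetic', 'gentle'] (min_width=15, slack=2)
Line 8: ['bean', 'calendar', 'sky'] (min_width=17, slack=0)
Line 9: ['rice', 'a', 'they'] (min_width=11, slack=6)
Total lines: 9

Answer: 9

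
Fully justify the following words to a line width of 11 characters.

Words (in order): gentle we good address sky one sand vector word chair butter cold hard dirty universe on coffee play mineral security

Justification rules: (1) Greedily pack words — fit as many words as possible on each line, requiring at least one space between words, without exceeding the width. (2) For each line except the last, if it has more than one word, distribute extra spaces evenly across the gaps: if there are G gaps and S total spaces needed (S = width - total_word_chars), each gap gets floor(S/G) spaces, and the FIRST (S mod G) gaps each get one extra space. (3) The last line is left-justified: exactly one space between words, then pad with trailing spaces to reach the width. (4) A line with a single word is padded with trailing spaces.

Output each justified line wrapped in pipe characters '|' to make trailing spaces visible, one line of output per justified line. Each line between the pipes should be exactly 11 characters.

Line 1: ['gentle', 'we'] (min_width=9, slack=2)
Line 2: ['good'] (min_width=4, slack=7)
Line 3: ['address', 'sky'] (min_width=11, slack=0)
Line 4: ['one', 'sand'] (min_width=8, slack=3)
Line 5: ['vector', 'word'] (min_width=11, slack=0)
Line 6: ['chair'] (min_width=5, slack=6)
Line 7: ['butter', 'cold'] (min_width=11, slack=0)
Line 8: ['hard', 'dirty'] (min_width=10, slack=1)
Line 9: ['universe', 'on'] (min_width=11, slack=0)
Line 10: ['coffee', 'play'] (min_width=11, slack=0)
Line 11: ['mineral'] (min_width=7, slack=4)
Line 12: ['security'] (min_width=8, slack=3)

Answer: |gentle   we|
|good       |
|address sky|
|one    sand|
|vector word|
|chair      |
|butter cold|
|hard  dirty|
|universe on|
|coffee play|
|mineral    |
|security   |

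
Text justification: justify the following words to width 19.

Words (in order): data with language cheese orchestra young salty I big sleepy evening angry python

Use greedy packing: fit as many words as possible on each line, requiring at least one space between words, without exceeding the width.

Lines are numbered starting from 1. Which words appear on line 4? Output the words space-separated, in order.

Line 1: ['data', 'with', 'language'] (min_width=18, slack=1)
Line 2: ['cheese', 'orchestra'] (min_width=16, slack=3)
Line 3: ['young', 'salty', 'I', 'big'] (min_width=17, slack=2)
Line 4: ['sleepy', 'evening'] (min_width=14, slack=5)
Line 5: ['angry', 'python'] (min_width=12, slack=7)

Answer: sleepy evening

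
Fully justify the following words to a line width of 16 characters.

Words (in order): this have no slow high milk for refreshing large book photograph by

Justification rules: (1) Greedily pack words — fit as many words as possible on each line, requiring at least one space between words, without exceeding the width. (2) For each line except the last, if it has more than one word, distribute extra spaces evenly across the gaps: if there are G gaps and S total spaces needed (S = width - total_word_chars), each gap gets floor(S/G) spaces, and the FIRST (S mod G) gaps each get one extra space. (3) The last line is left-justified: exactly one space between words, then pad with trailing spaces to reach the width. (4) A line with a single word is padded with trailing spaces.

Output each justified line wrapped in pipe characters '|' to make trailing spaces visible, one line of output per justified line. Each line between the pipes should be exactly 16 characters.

Line 1: ['this', 'have', 'no'] (min_width=12, slack=4)
Line 2: ['slow', 'high', 'milk'] (min_width=14, slack=2)
Line 3: ['for', 'refreshing'] (min_width=14, slack=2)
Line 4: ['large', 'book'] (min_width=10, slack=6)
Line 5: ['photograph', 'by'] (min_width=13, slack=3)

Answer: |this   have   no|
|slow  high  milk|
|for   refreshing|
|large       book|
|photograph by   |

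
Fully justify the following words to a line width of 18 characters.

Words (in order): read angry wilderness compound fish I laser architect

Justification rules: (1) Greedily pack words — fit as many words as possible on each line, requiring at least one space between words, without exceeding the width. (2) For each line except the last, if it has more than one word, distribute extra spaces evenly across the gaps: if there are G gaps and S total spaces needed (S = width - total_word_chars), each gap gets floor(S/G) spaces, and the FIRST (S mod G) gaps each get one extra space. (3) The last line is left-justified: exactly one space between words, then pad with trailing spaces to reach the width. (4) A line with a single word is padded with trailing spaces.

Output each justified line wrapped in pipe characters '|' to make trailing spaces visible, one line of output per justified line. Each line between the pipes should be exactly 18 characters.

Line 1: ['read', 'angry'] (min_width=10, slack=8)
Line 2: ['wilderness'] (min_width=10, slack=8)
Line 3: ['compound', 'fish', 'I'] (min_width=15, slack=3)
Line 4: ['laser', 'architect'] (min_width=15, slack=3)

Answer: |read         angry|
|wilderness        |
|compound   fish  I|
|laser architect   |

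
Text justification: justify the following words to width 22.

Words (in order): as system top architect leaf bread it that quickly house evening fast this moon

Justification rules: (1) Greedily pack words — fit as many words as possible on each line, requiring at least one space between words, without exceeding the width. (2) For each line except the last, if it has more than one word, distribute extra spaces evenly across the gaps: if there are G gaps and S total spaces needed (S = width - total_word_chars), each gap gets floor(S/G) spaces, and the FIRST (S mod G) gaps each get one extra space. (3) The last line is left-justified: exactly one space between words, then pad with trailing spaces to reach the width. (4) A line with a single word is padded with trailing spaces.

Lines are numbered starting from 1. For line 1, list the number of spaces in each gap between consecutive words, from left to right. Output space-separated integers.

Answer: 6 5

Derivation:
Line 1: ['as', 'system', 'top'] (min_width=13, slack=9)
Line 2: ['architect', 'leaf', 'bread'] (min_width=20, slack=2)
Line 3: ['it', 'that', 'quickly', 'house'] (min_width=21, slack=1)
Line 4: ['evening', 'fast', 'this', 'moon'] (min_width=22, slack=0)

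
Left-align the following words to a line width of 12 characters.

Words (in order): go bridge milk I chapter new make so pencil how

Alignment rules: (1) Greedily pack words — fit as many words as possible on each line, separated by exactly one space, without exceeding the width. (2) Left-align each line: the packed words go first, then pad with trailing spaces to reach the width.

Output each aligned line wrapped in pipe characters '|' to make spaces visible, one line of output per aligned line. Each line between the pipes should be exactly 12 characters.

Answer: |go bridge   |
|milk I      |
|chapter new |
|make so     |
|pencil how  |

Derivation:
Line 1: ['go', 'bridge'] (min_width=9, slack=3)
Line 2: ['milk', 'I'] (min_width=6, slack=6)
Line 3: ['chapter', 'new'] (min_width=11, slack=1)
Line 4: ['make', 'so'] (min_width=7, slack=5)
Line 5: ['pencil', 'how'] (min_width=10, slack=2)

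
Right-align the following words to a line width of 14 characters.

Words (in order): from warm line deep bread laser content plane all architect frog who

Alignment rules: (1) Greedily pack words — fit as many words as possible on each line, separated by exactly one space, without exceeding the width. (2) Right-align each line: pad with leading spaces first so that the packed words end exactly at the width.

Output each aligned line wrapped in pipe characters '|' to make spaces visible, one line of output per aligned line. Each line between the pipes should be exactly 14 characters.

Line 1: ['from', 'warm', 'line'] (min_width=14, slack=0)
Line 2: ['deep', 'bread'] (min_width=10, slack=4)
Line 3: ['laser', 'content'] (min_width=13, slack=1)
Line 4: ['plane', 'all'] (min_width=9, slack=5)
Line 5: ['architect', 'frog'] (min_width=14, slack=0)
Line 6: ['who'] (min_width=3, slack=11)

Answer: |from warm line|
|    deep bread|
| laser content|
|     plane all|
|architect frog|
|           who|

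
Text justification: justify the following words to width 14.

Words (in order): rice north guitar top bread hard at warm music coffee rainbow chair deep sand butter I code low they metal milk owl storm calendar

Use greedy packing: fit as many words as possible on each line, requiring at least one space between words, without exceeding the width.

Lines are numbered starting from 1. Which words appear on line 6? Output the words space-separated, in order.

Line 1: ['rice', 'north'] (min_width=10, slack=4)
Line 2: ['guitar', 'top'] (min_width=10, slack=4)
Line 3: ['bread', 'hard', 'at'] (min_width=13, slack=1)
Line 4: ['warm', 'music'] (min_width=10, slack=4)
Line 5: ['coffee', 'rainbow'] (min_width=14, slack=0)
Line 6: ['chair', 'deep'] (min_width=10, slack=4)
Line 7: ['sand', 'butter', 'I'] (min_width=13, slack=1)
Line 8: ['code', 'low', 'they'] (min_width=13, slack=1)
Line 9: ['metal', 'milk', 'owl'] (min_width=14, slack=0)
Line 10: ['storm', 'calendar'] (min_width=14, slack=0)

Answer: chair deep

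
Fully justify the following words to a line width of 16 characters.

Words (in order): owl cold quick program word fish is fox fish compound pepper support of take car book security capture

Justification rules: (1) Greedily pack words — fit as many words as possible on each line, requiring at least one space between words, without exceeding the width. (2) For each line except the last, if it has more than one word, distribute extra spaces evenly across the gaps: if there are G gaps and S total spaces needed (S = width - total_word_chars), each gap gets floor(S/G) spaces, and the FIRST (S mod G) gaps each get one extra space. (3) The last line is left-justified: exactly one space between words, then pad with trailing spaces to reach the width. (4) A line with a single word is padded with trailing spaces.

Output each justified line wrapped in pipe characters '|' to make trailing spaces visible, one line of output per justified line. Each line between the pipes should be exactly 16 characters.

Answer: |owl  cold  quick|
|program     word|
|fish is fox fish|
|compound  pepper|
|support  of take|
|car         book|
|security capture|

Derivation:
Line 1: ['owl', 'cold', 'quick'] (min_width=14, slack=2)
Line 2: ['program', 'word'] (min_width=12, slack=4)
Line 3: ['fish', 'is', 'fox', 'fish'] (min_width=16, slack=0)
Line 4: ['compound', 'pepper'] (min_width=15, slack=1)
Line 5: ['support', 'of', 'take'] (min_width=15, slack=1)
Line 6: ['car', 'book'] (min_width=8, slack=8)
Line 7: ['security', 'capture'] (min_width=16, slack=0)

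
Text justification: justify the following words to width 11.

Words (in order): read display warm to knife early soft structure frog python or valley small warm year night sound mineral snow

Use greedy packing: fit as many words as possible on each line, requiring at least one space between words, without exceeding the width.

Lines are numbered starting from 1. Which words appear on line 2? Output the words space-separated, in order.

Answer: display

Derivation:
Line 1: ['read'] (min_width=4, slack=7)
Line 2: ['display'] (min_width=7, slack=4)
Line 3: ['warm', 'to'] (min_width=7, slack=4)
Line 4: ['knife', 'early'] (min_width=11, slack=0)
Line 5: ['soft'] (min_width=4, slack=7)
Line 6: ['structure'] (min_width=9, slack=2)
Line 7: ['frog', 'python'] (min_width=11, slack=0)
Line 8: ['or', 'valley'] (min_width=9, slack=2)
Line 9: ['small', 'warm'] (min_width=10, slack=1)
Line 10: ['year', 'night'] (min_width=10, slack=1)
Line 11: ['sound'] (min_width=5, slack=6)
Line 12: ['mineral'] (min_width=7, slack=4)
Line 13: ['snow'] (min_width=4, slack=7)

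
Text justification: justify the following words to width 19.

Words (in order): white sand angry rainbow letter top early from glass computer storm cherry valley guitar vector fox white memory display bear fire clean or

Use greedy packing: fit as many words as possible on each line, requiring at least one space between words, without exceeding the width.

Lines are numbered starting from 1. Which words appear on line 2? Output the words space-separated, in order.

Line 1: ['white', 'sand', 'angry'] (min_width=16, slack=3)
Line 2: ['rainbow', 'letter', 'top'] (min_width=18, slack=1)
Line 3: ['early', 'from', 'glass'] (min_width=16, slack=3)
Line 4: ['computer', 'storm'] (min_width=14, slack=5)
Line 5: ['cherry', 'valley'] (min_width=13, slack=6)
Line 6: ['guitar', 'vector', 'fox'] (min_width=17, slack=2)
Line 7: ['white', 'memory'] (min_width=12, slack=7)
Line 8: ['display', 'bear', 'fire'] (min_width=17, slack=2)
Line 9: ['clean', 'or'] (min_width=8, slack=11)

Answer: rainbow letter top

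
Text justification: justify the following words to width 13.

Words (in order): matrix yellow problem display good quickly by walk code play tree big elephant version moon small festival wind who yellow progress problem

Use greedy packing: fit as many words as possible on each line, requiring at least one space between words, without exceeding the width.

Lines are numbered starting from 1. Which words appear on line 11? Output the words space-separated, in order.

Line 1: ['matrix', 'yellow'] (min_width=13, slack=0)
Line 2: ['problem'] (min_width=7, slack=6)
Line 3: ['display', 'good'] (min_width=12, slack=1)
Line 4: ['quickly', 'by'] (min_width=10, slack=3)
Line 5: ['walk', 'code'] (min_width=9, slack=4)
Line 6: ['play', 'tree', 'big'] (min_width=13, slack=0)
Line 7: ['elephant'] (min_width=8, slack=5)
Line 8: ['version', 'moon'] (min_width=12, slack=1)
Line 9: ['small'] (min_width=5, slack=8)
Line 10: ['festival', 'wind'] (min_width=13, slack=0)
Line 11: ['who', 'yellow'] (min_width=10, slack=3)
Line 12: ['progress'] (min_width=8, slack=5)
Line 13: ['problem'] (min_width=7, slack=6)

Answer: who yellow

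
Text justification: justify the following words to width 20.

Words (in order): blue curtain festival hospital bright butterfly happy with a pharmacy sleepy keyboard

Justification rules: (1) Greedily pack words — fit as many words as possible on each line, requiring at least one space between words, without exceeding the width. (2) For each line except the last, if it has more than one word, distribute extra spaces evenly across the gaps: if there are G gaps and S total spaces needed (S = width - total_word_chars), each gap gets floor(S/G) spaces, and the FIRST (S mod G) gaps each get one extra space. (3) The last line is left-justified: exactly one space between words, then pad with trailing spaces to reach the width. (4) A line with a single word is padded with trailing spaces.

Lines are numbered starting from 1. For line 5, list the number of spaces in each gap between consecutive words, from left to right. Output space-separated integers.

Answer: 6

Derivation:
Line 1: ['blue', 'curtain'] (min_width=12, slack=8)
Line 2: ['festival', 'hospital'] (min_width=17, slack=3)
Line 3: ['bright', 'butterfly'] (min_width=16, slack=4)
Line 4: ['happy', 'with', 'a'] (min_width=12, slack=8)
Line 5: ['pharmacy', 'sleepy'] (min_width=15, slack=5)
Line 6: ['keyboard'] (min_width=8, slack=12)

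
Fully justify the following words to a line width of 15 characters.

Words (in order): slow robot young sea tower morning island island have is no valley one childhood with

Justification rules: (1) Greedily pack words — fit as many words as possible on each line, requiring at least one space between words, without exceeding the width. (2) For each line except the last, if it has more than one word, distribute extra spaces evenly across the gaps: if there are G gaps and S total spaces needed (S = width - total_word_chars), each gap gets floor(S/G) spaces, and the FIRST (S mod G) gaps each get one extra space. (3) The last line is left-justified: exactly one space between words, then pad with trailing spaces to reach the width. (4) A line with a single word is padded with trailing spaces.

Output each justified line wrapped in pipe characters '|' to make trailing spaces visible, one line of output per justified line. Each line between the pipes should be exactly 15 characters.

Line 1: ['slow', 'robot'] (min_width=10, slack=5)
Line 2: ['young', 'sea', 'tower'] (min_width=15, slack=0)
Line 3: ['morning', 'island'] (min_width=14, slack=1)
Line 4: ['island', 'have', 'is'] (min_width=14, slack=1)
Line 5: ['no', 'valley', 'one'] (min_width=13, slack=2)
Line 6: ['childhood', 'with'] (min_width=14, slack=1)

Answer: |slow      robot|
|young sea tower|
|morning  island|
|island  have is|
|no  valley  one|
|childhood with |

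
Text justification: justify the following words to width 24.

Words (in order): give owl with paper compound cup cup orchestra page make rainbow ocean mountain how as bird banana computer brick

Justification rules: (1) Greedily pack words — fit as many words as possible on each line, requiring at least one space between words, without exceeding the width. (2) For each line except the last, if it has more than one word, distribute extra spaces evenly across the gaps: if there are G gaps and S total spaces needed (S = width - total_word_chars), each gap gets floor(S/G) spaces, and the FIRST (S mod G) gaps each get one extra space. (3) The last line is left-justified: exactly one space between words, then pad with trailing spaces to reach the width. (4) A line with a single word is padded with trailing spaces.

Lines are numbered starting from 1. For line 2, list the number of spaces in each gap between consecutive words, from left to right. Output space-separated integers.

Line 1: ['give', 'owl', 'with', 'paper'] (min_width=19, slack=5)
Line 2: ['compound', 'cup', 'cup'] (min_width=16, slack=8)
Line 3: ['orchestra', 'page', 'make'] (min_width=19, slack=5)
Line 4: ['rainbow', 'ocean', 'mountain'] (min_width=22, slack=2)
Line 5: ['how', 'as', 'bird', 'banana'] (min_width=18, slack=6)
Line 6: ['computer', 'brick'] (min_width=14, slack=10)

Answer: 5 5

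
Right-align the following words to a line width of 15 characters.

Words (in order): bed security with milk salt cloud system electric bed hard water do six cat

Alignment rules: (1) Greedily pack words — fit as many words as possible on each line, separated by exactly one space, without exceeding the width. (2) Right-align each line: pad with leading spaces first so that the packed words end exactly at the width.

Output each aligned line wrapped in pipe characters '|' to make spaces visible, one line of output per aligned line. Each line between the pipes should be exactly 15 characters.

Answer: |   bed security|
| with milk salt|
|   cloud system|
|   electric bed|
|  hard water do|
|        six cat|

Derivation:
Line 1: ['bed', 'security'] (min_width=12, slack=3)
Line 2: ['with', 'milk', 'salt'] (min_width=14, slack=1)
Line 3: ['cloud', 'system'] (min_width=12, slack=3)
Line 4: ['electric', 'bed'] (min_width=12, slack=3)
Line 5: ['hard', 'water', 'do'] (min_width=13, slack=2)
Line 6: ['six', 'cat'] (min_width=7, slack=8)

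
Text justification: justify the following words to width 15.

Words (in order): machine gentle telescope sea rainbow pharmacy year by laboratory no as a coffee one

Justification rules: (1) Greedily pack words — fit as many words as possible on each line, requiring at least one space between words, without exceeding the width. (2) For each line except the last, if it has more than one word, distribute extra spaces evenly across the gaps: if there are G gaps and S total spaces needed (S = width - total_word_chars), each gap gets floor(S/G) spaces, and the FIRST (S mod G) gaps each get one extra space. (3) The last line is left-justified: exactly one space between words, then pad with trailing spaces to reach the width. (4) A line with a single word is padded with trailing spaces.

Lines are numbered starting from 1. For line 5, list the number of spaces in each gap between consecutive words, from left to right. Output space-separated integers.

Line 1: ['machine', 'gentle'] (min_width=14, slack=1)
Line 2: ['telescope', 'sea'] (min_width=13, slack=2)
Line 3: ['rainbow'] (min_width=7, slack=8)
Line 4: ['pharmacy', 'year'] (min_width=13, slack=2)
Line 5: ['by', 'laboratory'] (min_width=13, slack=2)
Line 6: ['no', 'as', 'a', 'coffee'] (min_width=14, slack=1)
Line 7: ['one'] (min_width=3, slack=12)

Answer: 3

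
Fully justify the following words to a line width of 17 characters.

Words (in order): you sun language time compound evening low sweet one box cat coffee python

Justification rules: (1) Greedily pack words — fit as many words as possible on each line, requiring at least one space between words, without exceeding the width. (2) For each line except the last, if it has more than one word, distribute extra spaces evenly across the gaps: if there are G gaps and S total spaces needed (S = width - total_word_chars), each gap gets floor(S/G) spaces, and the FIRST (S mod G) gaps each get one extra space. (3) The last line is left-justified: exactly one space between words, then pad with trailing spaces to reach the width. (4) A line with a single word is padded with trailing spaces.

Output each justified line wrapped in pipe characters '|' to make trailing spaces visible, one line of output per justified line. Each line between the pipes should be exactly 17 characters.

Answer: |you  sun language|
|time     compound|
|evening low sweet|
|one    box    cat|
|coffee python    |

Derivation:
Line 1: ['you', 'sun', 'language'] (min_width=16, slack=1)
Line 2: ['time', 'compound'] (min_width=13, slack=4)
Line 3: ['evening', 'low', 'sweet'] (min_width=17, slack=0)
Line 4: ['one', 'box', 'cat'] (min_width=11, slack=6)
Line 5: ['coffee', 'python'] (min_width=13, slack=4)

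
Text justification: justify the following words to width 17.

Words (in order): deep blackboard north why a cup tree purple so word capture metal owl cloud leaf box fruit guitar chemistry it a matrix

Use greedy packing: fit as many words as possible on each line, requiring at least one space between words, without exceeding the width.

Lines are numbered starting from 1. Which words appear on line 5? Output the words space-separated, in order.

Answer: metal owl cloud

Derivation:
Line 1: ['deep', 'blackboard'] (min_width=15, slack=2)
Line 2: ['north', 'why', 'a', 'cup'] (min_width=15, slack=2)
Line 3: ['tree', 'purple', 'so'] (min_width=14, slack=3)
Line 4: ['word', 'capture'] (min_width=12, slack=5)
Line 5: ['metal', 'owl', 'cloud'] (min_width=15, slack=2)
Line 6: ['leaf', 'box', 'fruit'] (min_width=14, slack=3)
Line 7: ['guitar', 'chemistry'] (min_width=16, slack=1)
Line 8: ['it', 'a', 'matrix'] (min_width=11, slack=6)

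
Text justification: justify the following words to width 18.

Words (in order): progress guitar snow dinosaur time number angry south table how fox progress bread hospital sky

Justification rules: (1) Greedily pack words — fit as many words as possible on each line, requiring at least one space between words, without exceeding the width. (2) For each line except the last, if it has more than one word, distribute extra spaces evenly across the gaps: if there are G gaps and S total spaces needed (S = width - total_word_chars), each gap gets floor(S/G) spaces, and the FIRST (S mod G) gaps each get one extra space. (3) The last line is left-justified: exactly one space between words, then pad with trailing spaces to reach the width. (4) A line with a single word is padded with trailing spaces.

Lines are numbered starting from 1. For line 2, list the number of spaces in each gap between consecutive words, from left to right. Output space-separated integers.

Answer: 1 1

Derivation:
Line 1: ['progress', 'guitar'] (min_width=15, slack=3)
Line 2: ['snow', 'dinosaur', 'time'] (min_width=18, slack=0)
Line 3: ['number', 'angry', 'south'] (min_width=18, slack=0)
Line 4: ['table', 'how', 'fox'] (min_width=13, slack=5)
Line 5: ['progress', 'bread'] (min_width=14, slack=4)
Line 6: ['hospital', 'sky'] (min_width=12, slack=6)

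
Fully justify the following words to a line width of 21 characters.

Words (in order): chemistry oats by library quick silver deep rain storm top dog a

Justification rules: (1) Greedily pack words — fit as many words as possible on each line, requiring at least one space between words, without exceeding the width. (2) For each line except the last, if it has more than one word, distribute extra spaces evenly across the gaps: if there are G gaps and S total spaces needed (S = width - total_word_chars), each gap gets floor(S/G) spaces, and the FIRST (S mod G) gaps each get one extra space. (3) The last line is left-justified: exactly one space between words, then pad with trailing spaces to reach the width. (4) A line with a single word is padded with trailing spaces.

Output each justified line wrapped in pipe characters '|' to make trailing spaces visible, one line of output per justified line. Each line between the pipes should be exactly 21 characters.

Answer: |chemistry   oats   by|
|library  quick silver|
|deep  rain  storm top|
|dog a                |

Derivation:
Line 1: ['chemistry', 'oats', 'by'] (min_width=17, slack=4)
Line 2: ['library', 'quick', 'silver'] (min_width=20, slack=1)
Line 3: ['deep', 'rain', 'storm', 'top'] (min_width=19, slack=2)
Line 4: ['dog', 'a'] (min_width=5, slack=16)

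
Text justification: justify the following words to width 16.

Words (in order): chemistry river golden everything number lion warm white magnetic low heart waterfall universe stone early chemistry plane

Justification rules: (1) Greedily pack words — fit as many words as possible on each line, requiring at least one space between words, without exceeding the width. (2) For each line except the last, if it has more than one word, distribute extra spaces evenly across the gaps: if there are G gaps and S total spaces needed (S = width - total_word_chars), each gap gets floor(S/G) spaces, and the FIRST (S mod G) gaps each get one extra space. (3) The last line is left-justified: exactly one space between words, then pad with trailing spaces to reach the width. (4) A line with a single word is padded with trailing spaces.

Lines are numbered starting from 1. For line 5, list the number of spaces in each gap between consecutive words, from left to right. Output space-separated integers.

Answer: 3

Derivation:
Line 1: ['chemistry', 'river'] (min_width=15, slack=1)
Line 2: ['golden'] (min_width=6, slack=10)
Line 3: ['everything'] (min_width=10, slack=6)
Line 4: ['number', 'lion', 'warm'] (min_width=16, slack=0)
Line 5: ['white', 'magnetic'] (min_width=14, slack=2)
Line 6: ['low', 'heart'] (min_width=9, slack=7)
Line 7: ['waterfall'] (min_width=9, slack=7)
Line 8: ['universe', 'stone'] (min_width=14, slack=2)
Line 9: ['early', 'chemistry'] (min_width=15, slack=1)
Line 10: ['plane'] (min_width=5, slack=11)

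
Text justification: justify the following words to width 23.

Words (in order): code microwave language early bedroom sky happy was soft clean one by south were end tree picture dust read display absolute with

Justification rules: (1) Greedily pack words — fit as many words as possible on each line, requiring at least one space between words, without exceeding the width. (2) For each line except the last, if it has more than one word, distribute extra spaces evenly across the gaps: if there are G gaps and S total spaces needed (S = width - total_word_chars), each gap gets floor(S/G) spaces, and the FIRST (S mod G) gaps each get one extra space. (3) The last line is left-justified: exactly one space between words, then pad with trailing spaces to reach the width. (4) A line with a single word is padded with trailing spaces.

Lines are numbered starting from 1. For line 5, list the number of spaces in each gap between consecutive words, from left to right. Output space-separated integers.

Line 1: ['code', 'microwave', 'language'] (min_width=23, slack=0)
Line 2: ['early', 'bedroom', 'sky', 'happy'] (min_width=23, slack=0)
Line 3: ['was', 'soft', 'clean', 'one', 'by'] (min_width=21, slack=2)
Line 4: ['south', 'were', 'end', 'tree'] (min_width=19, slack=4)
Line 5: ['picture', 'dust', 'read'] (min_width=17, slack=6)
Line 6: ['display', 'absolute', 'with'] (min_width=21, slack=2)

Answer: 4 4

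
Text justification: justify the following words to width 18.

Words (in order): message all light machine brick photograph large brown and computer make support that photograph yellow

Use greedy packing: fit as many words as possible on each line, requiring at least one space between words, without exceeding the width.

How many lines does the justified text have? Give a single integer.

Answer: 6

Derivation:
Line 1: ['message', 'all', 'light'] (min_width=17, slack=1)
Line 2: ['machine', 'brick'] (min_width=13, slack=5)
Line 3: ['photograph', 'large'] (min_width=16, slack=2)
Line 4: ['brown', 'and', 'computer'] (min_width=18, slack=0)
Line 5: ['make', 'support', 'that'] (min_width=17, slack=1)
Line 6: ['photograph', 'yellow'] (min_width=17, slack=1)
Total lines: 6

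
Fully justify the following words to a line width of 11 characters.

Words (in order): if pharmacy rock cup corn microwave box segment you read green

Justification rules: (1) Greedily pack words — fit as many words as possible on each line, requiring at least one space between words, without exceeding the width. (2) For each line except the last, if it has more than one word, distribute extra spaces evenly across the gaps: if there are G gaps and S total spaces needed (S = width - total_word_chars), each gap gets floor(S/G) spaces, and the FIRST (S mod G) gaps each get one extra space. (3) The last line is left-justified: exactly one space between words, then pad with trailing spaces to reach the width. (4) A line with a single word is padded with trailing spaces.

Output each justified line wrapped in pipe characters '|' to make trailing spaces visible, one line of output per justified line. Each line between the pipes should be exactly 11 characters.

Answer: |if pharmacy|
|rock    cup|
|corn       |
|microwave  |
|box segment|
|you    read|
|green      |

Derivation:
Line 1: ['if', 'pharmacy'] (min_width=11, slack=0)
Line 2: ['rock', 'cup'] (min_width=8, slack=3)
Line 3: ['corn'] (min_width=4, slack=7)
Line 4: ['microwave'] (min_width=9, slack=2)
Line 5: ['box', 'segment'] (min_width=11, slack=0)
Line 6: ['you', 'read'] (min_width=8, slack=3)
Line 7: ['green'] (min_width=5, slack=6)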